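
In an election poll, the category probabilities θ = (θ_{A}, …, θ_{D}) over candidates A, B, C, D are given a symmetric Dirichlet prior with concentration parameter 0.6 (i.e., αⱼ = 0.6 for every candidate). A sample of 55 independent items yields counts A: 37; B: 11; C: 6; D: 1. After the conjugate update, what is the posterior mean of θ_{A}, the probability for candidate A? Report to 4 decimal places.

0.6551

The Dirichlet prior is conjugate to the Multinomial likelihood: each posterior αⱼ = prior αⱼ + observed count nⱼ.
Posterior concentration: (37.6, 11.6, 6.6, 1.6), total = 57.4.
E[θ_{A}|data] = α_{A}/Σα = 37.6/57.4 = 0.6551.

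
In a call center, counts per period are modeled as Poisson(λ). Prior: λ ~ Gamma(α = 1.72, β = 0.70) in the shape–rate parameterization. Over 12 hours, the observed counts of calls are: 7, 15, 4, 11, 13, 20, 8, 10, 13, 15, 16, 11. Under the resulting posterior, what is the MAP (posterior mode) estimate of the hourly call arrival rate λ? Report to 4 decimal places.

11.3165

With a Gamma(shape α, rate β) prior, the Poisson likelihood is conjugate: the posterior is Gamma(α + ΣXᵢ, β + n).
Sum of counts S = 143 over n = 12 hours.
Posterior: Gamma(α+S, β+n) = Gamma(1.72+143, 0.70+12) = Gamma(144.72, 12.70).
Mode of Gamma(α,β) for α≥1 is (α−1)/β = 143.72/12.70 = 11.3165.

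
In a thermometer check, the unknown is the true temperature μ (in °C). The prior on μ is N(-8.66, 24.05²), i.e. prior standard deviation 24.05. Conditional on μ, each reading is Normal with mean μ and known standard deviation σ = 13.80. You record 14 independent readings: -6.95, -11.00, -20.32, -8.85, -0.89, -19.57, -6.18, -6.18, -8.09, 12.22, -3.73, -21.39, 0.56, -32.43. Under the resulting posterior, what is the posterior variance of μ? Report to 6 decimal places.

13.290296

For Normal data with known variance σ², a Normal(μ₀, σ₀²) prior on μ is conjugate. Posterior precision = 1/σ₀² + n/σ²; posterior mean is the precision-weighted average of μ₀ and x̄.
σ₀² = 24.05² = 578.4025, σ² = 13.80² = 190.44; σ² + n·σ₀² = 190.44 + 14·578.4025 = 8288.075.
Posterior precision = 1/σ₀² + n/σ² = 1/578.4025 + 14/190.44 = (σ² + n·σ₀²)/(σ₀²σ²) = 8288.075/(578.4025·190.44); posterior variance σₙ² = σ₀²σ²/(σ² + n·σ₀²) = 578.4025·190.44/8288.075 = 13.290296.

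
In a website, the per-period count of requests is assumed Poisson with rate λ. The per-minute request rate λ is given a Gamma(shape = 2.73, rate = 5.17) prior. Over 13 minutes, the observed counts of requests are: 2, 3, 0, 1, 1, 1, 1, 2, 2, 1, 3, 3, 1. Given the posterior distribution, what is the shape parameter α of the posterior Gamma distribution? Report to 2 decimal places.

With a Gamma(shape α, rate β) prior, the Poisson likelihood is conjugate: the posterior is Gamma(α + ΣXᵢ, β + n).
Sum of counts S = 21 over n = 13 minutes.
Posterior: Gamma(α+S, β+n) = Gamma(2.73+21, 5.17+13) = Gamma(23.73, 18.17).
Posterior α = 23.73.

23.73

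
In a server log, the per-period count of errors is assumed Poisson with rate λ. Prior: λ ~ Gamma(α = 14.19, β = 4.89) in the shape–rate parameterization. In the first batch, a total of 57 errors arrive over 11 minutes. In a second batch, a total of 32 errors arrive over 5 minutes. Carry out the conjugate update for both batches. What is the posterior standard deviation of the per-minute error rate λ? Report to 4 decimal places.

0.4863

With a Gamma(shape α, rate β) prior, the Poisson likelihood is conjugate: the posterior is Gamma(α + ΣXᵢ, β + n).
After batch 1: Gamma(α+S, β+n) = Gamma(14.19+57, 4.89+11) = Gamma(71.19, 15.89).
After batch 2: Gamma(α+S, β+n) = Gamma(71.19+32, 15.89+5) = Gamma(103.19, 20.89).
SD = √α/β = √103.19/20.89 = 0.4863.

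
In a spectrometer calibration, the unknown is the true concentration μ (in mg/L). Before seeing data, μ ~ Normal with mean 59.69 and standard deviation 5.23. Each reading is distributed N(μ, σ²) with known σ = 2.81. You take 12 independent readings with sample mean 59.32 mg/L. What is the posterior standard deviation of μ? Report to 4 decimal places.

For Normal data with known variance σ², a Normal(μ₀, σ₀²) prior on μ is conjugate. Posterior precision = 1/σ₀² + n/σ²; posterior mean is the precision-weighted average of μ₀ and x̄.
σ₀² = 5.23² = 27.3529, σ² = 2.81² = 7.8961; σ² + n·σ₀² = 7.8961 + 12·27.3529 = 336.1309.
Posterior precision = 1/σ₀² + n/σ² = 1/27.3529 + 12/7.8961 = (σ² + n·σ₀²)/(σ₀²σ²) = 336.1309/(27.3529·7.8961); posterior variance σₙ² = σ₀²σ²/(σ² + n·σ₀²) = 27.3529·7.8961/336.1309 = 0.642551.
Posterior SD = √σₙ² = √(27.3529·7.8961/336.1309) = 0.8016.

0.8016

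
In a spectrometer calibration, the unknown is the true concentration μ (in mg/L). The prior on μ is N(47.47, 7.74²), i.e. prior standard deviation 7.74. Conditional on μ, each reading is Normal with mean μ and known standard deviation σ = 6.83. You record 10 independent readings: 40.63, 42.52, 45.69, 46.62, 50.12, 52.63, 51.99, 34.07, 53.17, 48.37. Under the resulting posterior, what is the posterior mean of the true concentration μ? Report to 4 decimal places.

For Normal data with known variance σ², a Normal(μ₀, σ₀²) prior on μ is conjugate. Posterior precision = 1/σ₀² + n/σ²; posterior mean is the precision-weighted average of μ₀ and x̄.
Σxᵢ = 40.63 + 42.52 + 45.69 + 46.62 + 50.12 + 52.63 + 51.99 + 34.07 + 53.17 + 48.37 = 465.81, so n·x̄ = 465.81.
σ₀² = 7.74² = 59.9076, σ² = 6.83² = 46.6489; σ² + n·σ₀² = 46.6489 + 10·59.9076 = 645.7249.
Posterior mean = (μ₀/σ₀² + n·x̄/σ²)/(1/σ₀² + n/σ²) = (σ²·μ₀ + σ₀²·n·x̄)/(σ² + n·σ₀²) = (46.6489·47.47 + 59.9076·465.81)/645.7249 = 30119.982439/645.7249 = 46.6452.

46.6452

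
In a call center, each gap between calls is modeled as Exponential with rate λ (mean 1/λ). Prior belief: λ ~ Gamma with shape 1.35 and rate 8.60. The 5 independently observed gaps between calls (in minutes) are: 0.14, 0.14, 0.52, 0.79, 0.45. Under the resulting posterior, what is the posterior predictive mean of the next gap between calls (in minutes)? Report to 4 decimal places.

1.9888

With a Gamma(shape α, rate β) prior on the exponential rate λ, the posterior after n observations with total T = Σxᵢ is Gamma(α+n, β+T).
Sum of observations T = 2.04 minutes; n = 5.
Posterior: Gamma(1.35+5, 8.60+2.04) = Gamma(6.35, 10.64).
The predictive distribution for the next observation is Lomax; its mean is β/(α−1) = 10.64/5.35 = 1.9888.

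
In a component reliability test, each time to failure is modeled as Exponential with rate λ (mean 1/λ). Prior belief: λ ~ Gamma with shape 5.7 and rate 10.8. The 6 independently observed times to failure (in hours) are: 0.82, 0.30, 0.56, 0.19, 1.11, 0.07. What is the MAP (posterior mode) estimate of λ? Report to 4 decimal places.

With a Gamma(shape α, rate β) prior on the exponential rate λ, the posterior after n observations with total T = Σxᵢ is Gamma(α+n, β+T).
Sum of observations T = 3.05 hours; n = 6.
Posterior: Gamma(5.7+6, 10.8+3.05) = Gamma(11.7, 13.85).
Mode = (α−1)/β = 0.7726.

0.7726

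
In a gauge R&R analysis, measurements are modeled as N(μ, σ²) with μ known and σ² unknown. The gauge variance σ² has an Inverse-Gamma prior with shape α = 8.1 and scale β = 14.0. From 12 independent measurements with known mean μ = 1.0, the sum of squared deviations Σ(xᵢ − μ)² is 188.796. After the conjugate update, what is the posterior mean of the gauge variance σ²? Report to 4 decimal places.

8.2747

With known mean μ and an Inverse-Gamma(α, β) prior on σ², the Normal likelihood is conjugate: posterior is Inv-Gamma(α + n/2, β + Σ(xᵢ−μ)²/2).
Posterior: Inv-Gamma(8.1 + 12/2, 14.0 + 188.796/2) = Inv-Gamma(14.10, 108.3980).
E[σ²|data] = β/(α−1) = 108.3980/13.10 = 8.2747.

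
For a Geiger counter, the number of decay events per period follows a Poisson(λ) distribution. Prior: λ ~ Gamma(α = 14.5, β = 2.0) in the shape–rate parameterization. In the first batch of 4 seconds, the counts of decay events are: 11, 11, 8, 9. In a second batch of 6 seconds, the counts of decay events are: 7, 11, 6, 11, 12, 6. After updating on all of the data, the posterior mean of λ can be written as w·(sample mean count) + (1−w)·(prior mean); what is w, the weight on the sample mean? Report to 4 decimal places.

With a Gamma(shape α, rate β) prior, the Poisson likelihood is conjugate: the posterior is Gamma(α + ΣXᵢ, β + n).
Total number of seconds: n = 4 + 6 = 10.
Posterior mean = (α₀+S)/(β₀+n) = [n/(β₀+n)]·(S/n) + [β₀/(β₀+n)]·(α₀/β₀), so only n and β₀ enter the weight.
Weight on data w = n/(β₀+n) = 10/(2.0+10) = 10/12.0 = 0.8333.

0.8333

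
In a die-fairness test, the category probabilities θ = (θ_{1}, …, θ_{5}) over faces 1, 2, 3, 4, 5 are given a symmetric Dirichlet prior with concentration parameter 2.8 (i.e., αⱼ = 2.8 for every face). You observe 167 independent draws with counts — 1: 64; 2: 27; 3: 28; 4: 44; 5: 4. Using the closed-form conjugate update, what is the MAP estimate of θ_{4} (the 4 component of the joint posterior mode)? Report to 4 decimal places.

The Dirichlet prior is conjugate to the Multinomial likelihood: each posterior αⱼ = prior αⱼ + observed count nⱼ.
Posterior concentration: (66.8, 29.8, 30.8, 46.8, 6.8), total = 181.0.
Joint mode component: (α_{4}−1)/(Σα−K) = 45.8/176.0 = 0.2602.

0.2602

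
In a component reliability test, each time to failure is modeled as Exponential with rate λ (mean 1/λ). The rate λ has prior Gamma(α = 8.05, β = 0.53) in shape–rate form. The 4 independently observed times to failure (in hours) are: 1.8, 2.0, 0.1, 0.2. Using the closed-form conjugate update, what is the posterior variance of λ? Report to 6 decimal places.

With a Gamma(shape α, rate β) prior on the exponential rate λ, the posterior after n observations with total T = Σxᵢ is Gamma(α+n, β+T).
Sum of observations T = 4.1 hours; n = 4.
Posterior: Gamma(8.05+4, 0.53+4.1) = Gamma(12.05, 4.63).
Var = α/β² = 0.562115.

0.562115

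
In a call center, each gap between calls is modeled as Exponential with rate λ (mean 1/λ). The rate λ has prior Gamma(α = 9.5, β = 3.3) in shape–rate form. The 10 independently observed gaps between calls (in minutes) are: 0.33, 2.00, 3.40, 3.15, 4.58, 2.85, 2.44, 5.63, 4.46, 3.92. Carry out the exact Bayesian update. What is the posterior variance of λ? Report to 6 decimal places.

0.014996

With a Gamma(shape α, rate β) prior on the exponential rate λ, the posterior after n observations with total T = Σxᵢ is Gamma(α+n, β+T).
Sum of observations T = 32.76 minutes; n = 10.
Posterior: Gamma(9.5+10, 3.3+32.76) = Gamma(19.5, 36.06).
Var = α/β² = 0.014996.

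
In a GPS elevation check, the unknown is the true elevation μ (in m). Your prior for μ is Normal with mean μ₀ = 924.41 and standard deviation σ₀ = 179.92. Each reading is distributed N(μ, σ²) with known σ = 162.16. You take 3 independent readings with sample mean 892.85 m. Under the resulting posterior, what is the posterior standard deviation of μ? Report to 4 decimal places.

For Normal data with known variance σ², a Normal(μ₀, σ₀²) prior on μ is conjugate. Posterior precision = 1/σ₀² + n/σ²; posterior mean is the precision-weighted average of μ₀ and x̄.
σ₀² = 179.92² = 32371.2064, σ² = 162.16² = 26295.8656; σ² + n·σ₀² = 26295.8656 + 3·32371.2064 = 123409.4848.
Posterior precision = 1/σ₀² + n/σ² = 1/32371.2064 + 3/26295.8656 = (σ² + n·σ₀²)/(σ₀²σ²) = 123409.4848/(32371.2064·26295.8656); posterior variance σₙ² = σ₀²σ²/(σ² + n·σ₀²) = 32371.2064·26295.8656/123409.4848 = 6897.597005.
Posterior SD = √σₙ² = √(32371.2064·26295.8656/123409.4848) = 83.0518.

83.0518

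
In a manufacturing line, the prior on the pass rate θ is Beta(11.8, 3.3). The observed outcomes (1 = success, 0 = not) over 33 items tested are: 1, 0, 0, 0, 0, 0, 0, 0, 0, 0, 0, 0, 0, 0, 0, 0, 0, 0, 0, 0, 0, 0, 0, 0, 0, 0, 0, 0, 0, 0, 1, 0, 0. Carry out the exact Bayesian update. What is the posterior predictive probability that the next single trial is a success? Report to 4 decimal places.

0.2869

The Beta prior is conjugate to a Binomial/Bernoulli likelihood; the update adds successes to α and failures to β.
Posterior: Beta(α+k, β+n−k) = Beta(11.8+2, 3.3+31) = Beta(13.8, 34.3).
For a single future Bernoulli trial, P(success | data) = α/(α+β) = 0.2869.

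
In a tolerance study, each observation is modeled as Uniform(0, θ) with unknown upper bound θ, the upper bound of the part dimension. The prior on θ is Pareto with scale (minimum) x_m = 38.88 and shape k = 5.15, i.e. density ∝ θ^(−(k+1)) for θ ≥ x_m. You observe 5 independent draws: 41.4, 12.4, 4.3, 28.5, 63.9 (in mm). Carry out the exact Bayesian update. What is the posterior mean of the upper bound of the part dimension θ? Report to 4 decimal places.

70.8836

A Pareto(scale x_m, shape k) prior on the upper bound θ of Uniform(0, θ) is conjugate: posterior is Pareto(max(x_m, max xᵢ), k + n).
Sample maximum = 63.9; prior scale x_m = 38.88 → posterior scale = max = 63.90.
Posterior shape = 5.15 + 5 = 10.15.
E[θ|data] = k·x_m/(k−1) = 10.15·63.90/9.15 = 70.8836.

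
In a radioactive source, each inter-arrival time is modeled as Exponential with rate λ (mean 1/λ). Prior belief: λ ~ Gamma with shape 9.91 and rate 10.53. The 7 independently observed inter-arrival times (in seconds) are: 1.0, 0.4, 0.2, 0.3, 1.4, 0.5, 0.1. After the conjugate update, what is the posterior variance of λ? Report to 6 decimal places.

With a Gamma(shape α, rate β) prior on the exponential rate λ, the posterior after n observations with total T = Σxᵢ is Gamma(α+n, β+T).
Sum of observations T = 3.9 seconds; n = 7.
Posterior: Gamma(9.91+7, 10.53+3.9) = Gamma(16.91, 14.43).
Var = α/β² = 0.081210.

0.081210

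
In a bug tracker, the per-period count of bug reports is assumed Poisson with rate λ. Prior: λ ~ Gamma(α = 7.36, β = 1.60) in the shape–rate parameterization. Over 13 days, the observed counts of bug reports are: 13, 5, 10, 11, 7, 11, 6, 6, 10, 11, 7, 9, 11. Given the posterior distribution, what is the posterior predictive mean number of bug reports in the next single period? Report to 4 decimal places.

With a Gamma(shape α, rate β) prior, the Poisson likelihood is conjugate: the posterior is Gamma(α + ΣXᵢ, β + n).
Sum of counts S = 117 over n = 13 days.
Posterior: Gamma(α+S, β+n) = Gamma(7.36+117, 1.60+13) = Gamma(124.36, 14.60).
The predictive distribution for one future period is NegBinom with mean α/β = 8.5178.

8.5178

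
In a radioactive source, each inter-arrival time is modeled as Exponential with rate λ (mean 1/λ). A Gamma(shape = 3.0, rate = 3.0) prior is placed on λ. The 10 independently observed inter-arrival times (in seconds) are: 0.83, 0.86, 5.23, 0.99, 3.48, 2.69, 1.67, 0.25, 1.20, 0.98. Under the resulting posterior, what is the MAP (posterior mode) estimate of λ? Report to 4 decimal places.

With a Gamma(shape α, rate β) prior on the exponential rate λ, the posterior after n observations with total T = Σxᵢ is Gamma(α+n, β+T).
Sum of observations T = 18.18 seconds; n = 10.
Posterior: Gamma(3.0+10, 3.0+18.18) = Gamma(13.0, 21.18).
Mode = (α−1)/β = 0.5666.

0.5666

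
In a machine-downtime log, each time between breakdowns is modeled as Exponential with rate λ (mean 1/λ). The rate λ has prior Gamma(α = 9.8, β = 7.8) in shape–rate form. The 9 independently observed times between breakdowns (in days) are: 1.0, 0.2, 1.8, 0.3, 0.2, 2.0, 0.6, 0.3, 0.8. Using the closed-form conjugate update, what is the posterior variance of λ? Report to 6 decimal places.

With a Gamma(shape α, rate β) prior on the exponential rate λ, the posterior after n observations with total T = Σxᵢ is Gamma(α+n, β+T).
Sum of observations T = 7.2 days; n = 9.
Posterior: Gamma(9.8+9, 7.8+7.2) = Gamma(18.8, 15.0).
Var = α/β² = 0.083556.

0.083556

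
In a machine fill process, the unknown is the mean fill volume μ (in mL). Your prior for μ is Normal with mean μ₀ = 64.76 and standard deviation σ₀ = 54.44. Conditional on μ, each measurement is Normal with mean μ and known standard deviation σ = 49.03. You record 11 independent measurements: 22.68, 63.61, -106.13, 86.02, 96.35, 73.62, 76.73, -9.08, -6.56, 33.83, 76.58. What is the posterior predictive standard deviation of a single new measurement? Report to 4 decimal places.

For Normal data with known variance σ², a Normal(μ₀, σ₀²) prior on μ is conjugate. Posterior precision = 1/σ₀² + n/σ²; posterior mean is the precision-weighted average of μ₀ and x̄.
σ₀² = 54.44² = 2963.7136, σ² = 49.03² = 2403.9409; σ² + n·σ₀² = 2403.9409 + 11·2963.7136 = 35004.7905.
Posterior precision = 1/σ₀² + n/σ² = 1/2963.7136 + 11/2403.9409 = (σ² + n·σ₀²)/(σ₀²σ²) = 35004.7905/(2963.7136·2403.9409); posterior variance σₙ² = σ₀²σ²/(σ² + n·σ₀²) = 2963.7136·2403.9409/35004.7905 = 203.531923.
Predictive variance for one new observation = σₙ² + σ² = 2963.7136·2403.9409/35004.7905 + 2403.9409 = σ²·(σ₀² + 35004.7905)/35004.7905 = 2403.9409·37968.5041/35004.7905 = 2607.472823; SD = √(2403.9409·37968.5041/35004.7905) = 51.0634.

51.0634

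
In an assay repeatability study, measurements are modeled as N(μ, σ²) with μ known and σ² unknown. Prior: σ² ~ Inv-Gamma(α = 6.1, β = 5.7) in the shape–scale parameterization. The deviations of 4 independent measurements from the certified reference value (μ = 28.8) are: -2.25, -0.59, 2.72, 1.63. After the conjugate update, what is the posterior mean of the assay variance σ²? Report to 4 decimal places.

With known mean μ and an Inverse-Gamma(α, β) prior on σ², the Normal likelihood is conjugate: posterior is Inv-Gamma(α + n/2, β + Σ(xᵢ−μ)²/2).
Σ(xᵢ−μ)² = (-2.25)² + (-0.59)² + (2.72)² + (1.63)² = 15.4659.
Posterior: Inv-Gamma(6.1 + 4/2, 5.7 + 15.4659/2) = Inv-Gamma(8.10, 13.43295).
E[σ²|data] = β/(α−1) = 13.43295/7.10 = 1.8920.

1.8920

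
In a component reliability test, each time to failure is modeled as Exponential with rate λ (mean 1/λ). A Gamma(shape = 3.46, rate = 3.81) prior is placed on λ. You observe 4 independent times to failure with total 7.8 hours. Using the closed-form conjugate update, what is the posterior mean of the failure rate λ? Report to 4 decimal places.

0.6425

With a Gamma(shape α, rate β) prior on the exponential rate λ, the posterior after n observations with total T = Σxᵢ is Gamma(α+n, β+T).
Posterior: Gamma(3.46+4, 3.81+7.8) = Gamma(7.46, 11.61).
Posterior mean of λ = α/β = 7.46/11.61 = 0.6425.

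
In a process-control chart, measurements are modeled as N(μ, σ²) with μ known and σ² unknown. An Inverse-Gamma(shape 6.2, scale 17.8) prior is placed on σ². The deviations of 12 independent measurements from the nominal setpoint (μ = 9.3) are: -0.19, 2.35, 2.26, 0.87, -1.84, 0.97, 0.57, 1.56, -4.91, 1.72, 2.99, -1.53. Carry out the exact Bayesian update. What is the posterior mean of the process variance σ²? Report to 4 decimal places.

With known mean μ and an Inverse-Gamma(α, β) prior on σ², the Normal likelihood is conjugate: posterior is Inv-Gamma(α + n/2, β + Σ(xᵢ−μ)²/2).
Σ(xᵢ−μ)² = (-0.19)² + (2.35)² + (2.26)² + (0.87)² + (-1.84)² + (0.97)² + (0.57)² + (1.56)² + (-4.91)² + (1.72)² + (2.99)² + (-1.53)² = 56.8556.
Posterior: Inv-Gamma(6.2 + 12/2, 17.8 + 56.8556/2) = Inv-Gamma(12.20, 46.22780).
E[σ²|data] = β/(α−1) = 46.22780/11.20 = 4.1275.

4.1275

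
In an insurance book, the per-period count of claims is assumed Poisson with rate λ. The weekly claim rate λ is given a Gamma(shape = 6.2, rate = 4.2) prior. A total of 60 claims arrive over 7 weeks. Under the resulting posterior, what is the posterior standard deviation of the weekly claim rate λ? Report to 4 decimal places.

With a Gamma(shape α, rate β) prior, the Poisson likelihood is conjugate: the posterior is Gamma(α + ΣXᵢ, β + n).
Posterior: Gamma(α+S, β+n) = Gamma(6.2+60, 4.2+7) = Gamma(66.2, 11.2).
SD = √α/β = √66.2/11.2 = 0.7265.

0.7265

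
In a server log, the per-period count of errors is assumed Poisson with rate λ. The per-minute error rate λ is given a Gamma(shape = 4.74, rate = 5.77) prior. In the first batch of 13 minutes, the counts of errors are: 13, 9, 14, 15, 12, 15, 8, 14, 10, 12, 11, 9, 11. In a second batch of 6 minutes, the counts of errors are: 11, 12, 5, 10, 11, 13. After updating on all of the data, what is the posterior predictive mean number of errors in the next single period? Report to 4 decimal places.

8.8712

With a Gamma(shape α, rate β) prior, the Poisson likelihood is conjugate: the posterior is Gamma(α + ΣXᵢ, β + n).
Batch 1: sum of counts S = 153 over n = 13 minutes.
After batch 1: Gamma(α+S, β+n) = Gamma(4.74+153, 5.77+13) = Gamma(157.74, 18.77).
Batch 2: sum of counts S = 62 over n = 6 minutes.
After batch 2: Gamma(α+S, β+n) = Gamma(157.74+62, 18.77+6) = Gamma(219.74, 24.77).
The predictive distribution for one future period is NegBinom with mean α/β = 8.8712.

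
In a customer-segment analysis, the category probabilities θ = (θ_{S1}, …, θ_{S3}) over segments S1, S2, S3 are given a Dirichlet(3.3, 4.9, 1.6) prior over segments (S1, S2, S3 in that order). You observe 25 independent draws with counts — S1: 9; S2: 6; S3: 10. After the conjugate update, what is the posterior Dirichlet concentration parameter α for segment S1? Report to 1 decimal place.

12.3

The Dirichlet prior is conjugate to the Multinomial likelihood: each posterior αⱼ = prior αⱼ + observed count nⱼ.
Posterior concentration: (12.3, 10.9, 11.6), total = 34.8.
α_{S1} = 3.3 + 9 = 12.3.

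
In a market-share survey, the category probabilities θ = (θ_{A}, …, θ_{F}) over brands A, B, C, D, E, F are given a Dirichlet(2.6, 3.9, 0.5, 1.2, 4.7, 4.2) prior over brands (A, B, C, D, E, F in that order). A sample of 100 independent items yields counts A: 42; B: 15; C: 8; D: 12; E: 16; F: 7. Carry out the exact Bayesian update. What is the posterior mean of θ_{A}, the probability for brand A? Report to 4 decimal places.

0.3809

The Dirichlet prior is conjugate to the Multinomial likelihood: each posterior αⱼ = prior αⱼ + observed count nⱼ.
Posterior concentration: (44.6, 18.9, 8.5, 13.2, 20.7, 11.2), total = 117.1.
E[θ_{A}|data] = α_{A}/Σα = 44.6/117.1 = 0.3809.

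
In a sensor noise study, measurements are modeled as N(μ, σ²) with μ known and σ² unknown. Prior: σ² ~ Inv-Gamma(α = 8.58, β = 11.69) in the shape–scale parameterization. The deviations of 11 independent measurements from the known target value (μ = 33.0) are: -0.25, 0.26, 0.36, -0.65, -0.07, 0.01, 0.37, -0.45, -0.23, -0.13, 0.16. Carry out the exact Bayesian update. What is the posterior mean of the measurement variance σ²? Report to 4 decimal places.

With known mean μ and an Inverse-Gamma(α, β) prior on σ², the Normal likelihood is conjugate: posterior is Inv-Gamma(α + n/2, β + Σ(xᵢ−μ)²/2).
Σ(xᵢ−μ)² = (-0.25)² + (0.26)² + (0.36)² + (-0.65)² + (-0.07)² + (0.01)² + (0.37)² + (-0.45)² + (-0.23)² + (-0.13)² + (0.16)² = 1.1220.
Posterior: Inv-Gamma(8.58 + 11/2, 11.69 + 1.1220/2) = Inv-Gamma(14.08, 12.25100).
E[σ²|data] = β/(α−1) = 12.25100/13.08 = 0.9366.

0.9366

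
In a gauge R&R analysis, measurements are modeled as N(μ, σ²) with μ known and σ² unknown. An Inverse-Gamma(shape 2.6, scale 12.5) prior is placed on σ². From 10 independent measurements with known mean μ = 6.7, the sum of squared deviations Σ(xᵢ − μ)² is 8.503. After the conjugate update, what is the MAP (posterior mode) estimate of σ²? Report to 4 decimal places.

With known mean μ and an Inverse-Gamma(α, β) prior on σ², the Normal likelihood is conjugate: posterior is Inv-Gamma(α + n/2, β + Σ(xᵢ−μ)²/2).
Posterior: Inv-Gamma(2.6 + 10/2, 12.5 + 8.503/2) = Inv-Gamma(7.60, 16.7515).
Mode = β/(α+1) = 16.7515/8.60 = 1.9478.

1.9478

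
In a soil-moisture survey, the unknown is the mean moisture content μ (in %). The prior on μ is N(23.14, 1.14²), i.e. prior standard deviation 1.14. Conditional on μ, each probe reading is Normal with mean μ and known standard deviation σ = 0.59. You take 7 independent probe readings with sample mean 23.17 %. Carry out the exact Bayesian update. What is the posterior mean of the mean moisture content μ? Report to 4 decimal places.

23.1689

For Normal data with known variance σ², a Normal(μ₀, σ₀²) prior on μ is conjugate. Posterior precision = 1/σ₀² + n/σ²; posterior mean is the precision-weighted average of μ₀ and x̄.
n·x̄ = 7·23.17 = 162.19.
σ₀² = 1.14² = 1.2996, σ² = 0.59² = 0.3481; σ² + n·σ₀² = 0.3481 + 7·1.2996 = 9.4453.
Posterior mean = (μ₀/σ₀² + n·x̄/σ²)/(1/σ₀² + n/σ²) = (σ²·μ₀ + σ₀²·n·x̄)/(σ² + n·σ₀²) = (0.3481·23.14 + 1.2996·162.19)/9.4453 = 218.837158/9.4453 = 23.1689.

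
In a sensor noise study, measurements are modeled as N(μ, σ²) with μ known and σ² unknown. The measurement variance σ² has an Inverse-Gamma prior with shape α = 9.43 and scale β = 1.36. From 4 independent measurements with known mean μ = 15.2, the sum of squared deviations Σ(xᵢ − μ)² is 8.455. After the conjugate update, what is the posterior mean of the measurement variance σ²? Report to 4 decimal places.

0.5357

With known mean μ and an Inverse-Gamma(α, β) prior on σ², the Normal likelihood is conjugate: posterior is Inv-Gamma(α + n/2, β + Σ(xᵢ−μ)²/2).
Posterior: Inv-Gamma(9.43 + 4/2, 1.36 + 8.455/2) = Inv-Gamma(11.43, 5.5875).
E[σ²|data] = β/(α−1) = 5.5875/10.43 = 0.5357.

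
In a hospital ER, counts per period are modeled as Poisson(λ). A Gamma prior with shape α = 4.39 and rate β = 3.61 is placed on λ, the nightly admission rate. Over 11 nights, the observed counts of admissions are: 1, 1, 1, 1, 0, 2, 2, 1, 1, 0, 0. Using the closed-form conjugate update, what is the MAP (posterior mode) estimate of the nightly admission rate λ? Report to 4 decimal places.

0.9165

With a Gamma(shape α, rate β) prior, the Poisson likelihood is conjugate: the posterior is Gamma(α + ΣXᵢ, β + n).
Sum of counts S = 10 over n = 11 nights.
Posterior: Gamma(α+S, β+n) = Gamma(4.39+10, 3.61+11) = Gamma(14.39, 14.61).
Mode of Gamma(α,β) for α≥1 is (α−1)/β = 13.39/14.61 = 0.9165.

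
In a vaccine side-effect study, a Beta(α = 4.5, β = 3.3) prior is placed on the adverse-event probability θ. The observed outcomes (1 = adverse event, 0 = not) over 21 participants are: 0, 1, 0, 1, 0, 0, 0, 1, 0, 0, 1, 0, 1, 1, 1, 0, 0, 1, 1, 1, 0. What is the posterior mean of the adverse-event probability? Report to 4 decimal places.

0.5035

The Beta prior is conjugate to a Binomial/Bernoulli likelihood; the update adds successes to α and failures to β.
Posterior: Beta(α+k, β+n−k) = Beta(4.5+10, 3.3+11) = Beta(14.5, 14.3).
Posterior mean = α/(α+β) = 14.5/28.8 = 0.5035.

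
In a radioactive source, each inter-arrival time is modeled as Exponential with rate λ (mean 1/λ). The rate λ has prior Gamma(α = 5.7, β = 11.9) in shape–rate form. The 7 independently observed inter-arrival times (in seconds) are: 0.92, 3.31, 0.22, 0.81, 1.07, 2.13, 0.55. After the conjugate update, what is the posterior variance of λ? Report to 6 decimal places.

With a Gamma(shape α, rate β) prior on the exponential rate λ, the posterior after n observations with total T = Σxᵢ is Gamma(α+n, β+T).
Sum of observations T = 9.01 seconds; n = 7.
Posterior: Gamma(5.7+7, 11.9+9.01) = Gamma(12.7, 20.91).
Var = α/β² = 0.029047.

0.029047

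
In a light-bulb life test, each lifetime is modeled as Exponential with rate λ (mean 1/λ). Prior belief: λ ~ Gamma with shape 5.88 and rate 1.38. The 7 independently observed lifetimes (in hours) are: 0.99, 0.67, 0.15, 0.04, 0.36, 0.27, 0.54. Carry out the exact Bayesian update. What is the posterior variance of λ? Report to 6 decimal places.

With a Gamma(shape α, rate β) prior on the exponential rate λ, the posterior after n observations with total T = Σxᵢ is Gamma(α+n, β+T).
Sum of observations T = 3.02 hours; n = 7.
Posterior: Gamma(5.88+7, 1.38+3.02) = Gamma(12.88, 4.40).
Var = α/β² = 0.665289.

0.665289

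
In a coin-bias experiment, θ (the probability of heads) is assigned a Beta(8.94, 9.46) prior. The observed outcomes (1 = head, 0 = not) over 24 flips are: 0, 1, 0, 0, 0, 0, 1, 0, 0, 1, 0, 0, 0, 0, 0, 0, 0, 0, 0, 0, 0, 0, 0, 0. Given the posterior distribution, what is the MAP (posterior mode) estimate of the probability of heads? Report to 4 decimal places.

The Beta prior is conjugate to a Binomial/Bernoulli likelihood; the update adds successes to α and failures to β.
Posterior: Beta(α+k, β+n−k) = Beta(8.94+3, 9.46+21) = Beta(11.94, 30.46).
Mode of Beta(a,b) for a,b>1 is (a−1)/(a+b−2) = 10.94/40.40 = 0.2708.

0.2708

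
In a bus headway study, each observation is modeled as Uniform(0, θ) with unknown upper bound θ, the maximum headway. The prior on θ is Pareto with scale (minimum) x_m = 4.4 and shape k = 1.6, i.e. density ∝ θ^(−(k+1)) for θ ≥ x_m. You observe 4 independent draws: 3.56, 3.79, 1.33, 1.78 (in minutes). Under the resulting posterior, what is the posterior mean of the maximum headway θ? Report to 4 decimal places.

5.3565

A Pareto(scale x_m, shape k) prior on the upper bound θ of Uniform(0, θ) is conjugate: posterior is Pareto(max(x_m, max xᵢ), k + n).
Sample maximum = 3.79; prior scale x_m = 4.4 → posterior scale = max = 4.40.
Posterior shape = 1.6 + 4 = 5.6.
E[θ|data] = k·x_m/(k−1) = 5.6·4.40/4.6 = 5.3565.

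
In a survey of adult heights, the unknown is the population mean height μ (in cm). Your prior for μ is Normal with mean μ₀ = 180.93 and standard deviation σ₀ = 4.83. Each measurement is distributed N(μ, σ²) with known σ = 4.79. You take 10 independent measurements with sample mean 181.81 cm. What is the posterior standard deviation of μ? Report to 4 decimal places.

1.4453

For Normal data with known variance σ², a Normal(μ₀, σ₀²) prior on μ is conjugate. Posterior precision = 1/σ₀² + n/σ²; posterior mean is the precision-weighted average of μ₀ and x̄.
σ₀² = 4.83² = 23.3289, σ² = 4.79² = 22.9441; σ² + n·σ₀² = 22.9441 + 10·23.3289 = 256.2331.
Posterior precision = 1/σ₀² + n/σ² = 1/23.3289 + 10/22.9441 = (σ² + n·σ₀²)/(σ₀²σ²) = 256.2331/(23.3289·22.9441); posterior variance σₙ² = σ₀²σ²/(σ² + n·σ₀²) = 23.3289·22.9441/256.2331 = 2.088960.
Posterior SD = √σₙ² = √(23.3289·22.9441/256.2331) = 1.4453.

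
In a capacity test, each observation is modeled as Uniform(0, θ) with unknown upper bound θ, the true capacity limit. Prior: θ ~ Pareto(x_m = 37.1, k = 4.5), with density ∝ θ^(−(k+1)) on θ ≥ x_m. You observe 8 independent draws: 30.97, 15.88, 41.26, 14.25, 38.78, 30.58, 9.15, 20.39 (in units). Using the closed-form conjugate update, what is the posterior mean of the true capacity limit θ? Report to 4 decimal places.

44.8478

A Pareto(scale x_m, shape k) prior on the upper bound θ of Uniform(0, θ) is conjugate: posterior is Pareto(max(x_m, max xᵢ), k + n).
Sample maximum = 41.26; prior scale x_m = 37.1 → posterior scale = max = 41.26.
Posterior shape = 4.5 + 8 = 12.5.
E[θ|data] = k·x_m/(k−1) = 12.5·41.26/11.5 = 44.8478.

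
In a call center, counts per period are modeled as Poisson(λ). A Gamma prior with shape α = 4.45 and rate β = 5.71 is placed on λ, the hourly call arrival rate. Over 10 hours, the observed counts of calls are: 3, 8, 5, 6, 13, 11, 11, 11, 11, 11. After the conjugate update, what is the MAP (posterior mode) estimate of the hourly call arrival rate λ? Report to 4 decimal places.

5.9484

With a Gamma(shape α, rate β) prior, the Poisson likelihood is conjugate: the posterior is Gamma(α + ΣXᵢ, β + n).
Sum of counts S = 90 over n = 10 hours.
Posterior: Gamma(α+S, β+n) = Gamma(4.45+90, 5.71+10) = Gamma(94.45, 15.71).
Mode of Gamma(α,β) for α≥1 is (α−1)/β = 93.45/15.71 = 5.9484.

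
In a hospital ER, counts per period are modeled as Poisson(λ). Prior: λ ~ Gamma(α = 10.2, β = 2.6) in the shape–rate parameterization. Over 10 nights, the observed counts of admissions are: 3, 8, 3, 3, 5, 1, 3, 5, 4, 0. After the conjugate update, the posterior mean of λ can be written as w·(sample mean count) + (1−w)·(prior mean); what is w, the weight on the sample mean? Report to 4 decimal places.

0.7937

With a Gamma(shape α, rate β) prior, the Poisson likelihood is conjugate: the posterior is Gamma(α + ΣXᵢ, β + n).
Posterior mean = (α₀+S)/(β₀+n) = [n/(β₀+n)]·(S/n) + [β₀/(β₀+n)]·(α₀/β₀), so only n and β₀ enter the weight.
Weight on data w = n/(β₀+n) = 10/(2.6+10) = 10/12.6 = 0.7937.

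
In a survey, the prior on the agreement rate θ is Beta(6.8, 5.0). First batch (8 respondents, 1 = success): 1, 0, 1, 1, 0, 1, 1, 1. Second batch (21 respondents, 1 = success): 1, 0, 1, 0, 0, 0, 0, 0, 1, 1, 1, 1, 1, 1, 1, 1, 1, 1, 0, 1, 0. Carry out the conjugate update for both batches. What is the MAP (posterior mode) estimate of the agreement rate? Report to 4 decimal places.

The Beta prior is conjugate to a Binomial/Bernoulli likelihood; the update adds successes to α and failures to β.
After batch 1: Beta(6.8+6, 5.0+2) = Beta(12.8, 7.0).
After batch 2: Beta(12.8+13, 7.0+8) = Beta(25.8, 15.0).
Mode of Beta(a,b) for a,b>1 is (a−1)/(a+b−2) = 24.8/38.8 = 0.6392.

0.6392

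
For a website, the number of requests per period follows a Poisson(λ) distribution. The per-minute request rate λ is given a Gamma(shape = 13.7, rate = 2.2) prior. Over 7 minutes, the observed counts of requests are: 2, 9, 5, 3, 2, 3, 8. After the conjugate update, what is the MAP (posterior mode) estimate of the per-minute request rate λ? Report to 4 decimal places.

With a Gamma(shape α, rate β) prior, the Poisson likelihood is conjugate: the posterior is Gamma(α + ΣXᵢ, β + n).
Sum of counts S = 32 over n = 7 minutes.
Posterior: Gamma(α+S, β+n) = Gamma(13.7+32, 2.2+7) = Gamma(45.7, 9.2).
Mode of Gamma(α,β) for α≥1 is (α−1)/β = 44.7/9.2 = 4.8587.

4.8587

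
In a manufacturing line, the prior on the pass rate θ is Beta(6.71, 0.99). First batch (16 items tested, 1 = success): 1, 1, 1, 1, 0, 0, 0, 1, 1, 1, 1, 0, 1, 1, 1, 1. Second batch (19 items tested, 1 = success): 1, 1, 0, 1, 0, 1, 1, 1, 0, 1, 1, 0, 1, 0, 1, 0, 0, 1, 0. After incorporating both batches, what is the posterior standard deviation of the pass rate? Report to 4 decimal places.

The Beta prior is conjugate to a Binomial/Bernoulli likelihood; the update adds successes to α and failures to β.
After batch 1: Beta(6.71+12, 0.99+4) = Beta(18.71, 4.99).
After batch 2: Beta(18.71+11, 4.99+8) = Beta(29.71, 12.99).
Var = αβ/((α+β)²(α+β+1)) = 29.71·12.99/(42.70²·43.70) = 0.00484367; SD = √0.00484367 = 0.0696.

0.0696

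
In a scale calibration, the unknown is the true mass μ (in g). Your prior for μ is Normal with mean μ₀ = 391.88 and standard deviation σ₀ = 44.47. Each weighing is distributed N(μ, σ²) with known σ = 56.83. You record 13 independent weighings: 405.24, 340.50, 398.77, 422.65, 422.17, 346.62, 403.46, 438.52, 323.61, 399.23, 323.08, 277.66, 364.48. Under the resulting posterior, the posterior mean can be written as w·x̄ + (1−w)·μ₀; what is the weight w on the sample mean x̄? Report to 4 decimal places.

0.8884

For Normal data with known variance σ², a Normal(μ₀, σ₀²) prior on μ is conjugate. Posterior precision = 1/σ₀² + n/σ²; posterior mean is the precision-weighted average of μ₀ and x̄.
σ₀² = 44.47² = 1977.5809, σ² = 56.83² = 3229.6489. Prior precision 1/σ₀² = 1/1977.5809; data precision n/σ² = 13/3229.6489.
w = (n/σ²)/(1/σ₀² + n/σ²) = n·σ₀²/(σ² + n·σ₀²) = 13·1977.5809/(3229.6489 + 13·1977.5809) = 25708.5517/28938.2006 = 0.8884.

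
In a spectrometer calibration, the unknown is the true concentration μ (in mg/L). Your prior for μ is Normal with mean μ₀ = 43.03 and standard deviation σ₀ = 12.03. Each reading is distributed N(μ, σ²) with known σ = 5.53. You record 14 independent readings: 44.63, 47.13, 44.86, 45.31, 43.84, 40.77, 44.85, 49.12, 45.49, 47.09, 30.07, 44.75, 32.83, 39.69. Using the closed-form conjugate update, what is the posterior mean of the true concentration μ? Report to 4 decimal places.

42.8900

For Normal data with known variance σ², a Normal(μ₀, σ₀²) prior on μ is conjugate. Posterior precision = 1/σ₀² + n/σ²; posterior mean is the precision-weighted average of μ₀ and x̄.
Σxᵢ = 44.63 + 47.13 + 44.86 + 45.31 + 43.84 + 40.77 + 44.85 + 49.12 + 45.49 + 47.09 + 30.07 + 44.75 + 32.83 + 39.69 = 600.43, so n·x̄ = 600.43.
σ₀² = 12.03² = 144.7209, σ² = 5.53² = 30.5809; σ² + n·σ₀² = 30.5809 + 14·144.7209 = 2056.6735.
Posterior mean = (μ₀/σ₀² + n·x̄/σ²)/(1/σ₀² + n/σ²) = (σ²·μ₀ + σ₀²·n·x̄)/(σ² + n·σ₀²) = (30.5809·43.03 + 144.7209·600.43)/2056.6735 = 88210.666114/2056.6735 = 42.8900.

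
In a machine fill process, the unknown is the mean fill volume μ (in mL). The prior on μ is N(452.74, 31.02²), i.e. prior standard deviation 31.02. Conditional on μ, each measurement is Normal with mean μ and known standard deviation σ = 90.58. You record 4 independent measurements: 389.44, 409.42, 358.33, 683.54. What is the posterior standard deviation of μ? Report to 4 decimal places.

For Normal data with known variance σ², a Normal(μ₀, σ₀²) prior on μ is conjugate. Posterior precision = 1/σ₀² + n/σ²; posterior mean is the precision-weighted average of μ₀ and x̄.
σ₀² = 31.02² = 962.2404, σ² = 90.58² = 8204.7364; σ² + n·σ₀² = 8204.7364 + 4·962.2404 = 12053.698.
Posterior precision = 1/σ₀² + n/σ² = 1/962.2404 + 4/8204.7364 = (σ² + n·σ₀²)/(σ₀²σ²) = 12053.698/(962.2404·8204.7364); posterior variance σₙ² = σ₀²σ²/(σ² + n·σ₀²) = 962.2404·8204.7364/12053.698 = 654.979811.
Posterior SD = √σₙ² = √(962.2404·8204.7364/12053.698) = 25.5926.

25.5926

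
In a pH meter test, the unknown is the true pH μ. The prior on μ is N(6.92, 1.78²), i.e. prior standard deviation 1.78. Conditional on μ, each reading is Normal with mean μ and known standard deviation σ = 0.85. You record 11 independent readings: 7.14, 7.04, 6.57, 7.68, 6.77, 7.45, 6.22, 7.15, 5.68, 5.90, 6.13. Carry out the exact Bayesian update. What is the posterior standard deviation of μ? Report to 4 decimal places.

For Normal data with known variance σ², a Normal(μ₀, σ₀²) prior on μ is conjugate. Posterior precision = 1/σ₀² + n/σ²; posterior mean is the precision-weighted average of μ₀ and x̄.
σ₀² = 1.78² = 3.1684, σ² = 0.85² = 0.7225; σ² + n·σ₀² = 0.7225 + 11·3.1684 = 35.5749.
Posterior precision = 1/σ₀² + n/σ² = 1/3.1684 + 11/0.7225 = (σ² + n·σ₀²)/(σ₀²σ²) = 35.5749/(3.1684·0.7225); posterior variance σₙ² = σ₀²σ²/(σ² + n·σ₀²) = 3.1684·0.7225/35.5749 = 0.064348.
Posterior SD = √σₙ² = √(3.1684·0.7225/35.5749) = 0.2537.

0.2537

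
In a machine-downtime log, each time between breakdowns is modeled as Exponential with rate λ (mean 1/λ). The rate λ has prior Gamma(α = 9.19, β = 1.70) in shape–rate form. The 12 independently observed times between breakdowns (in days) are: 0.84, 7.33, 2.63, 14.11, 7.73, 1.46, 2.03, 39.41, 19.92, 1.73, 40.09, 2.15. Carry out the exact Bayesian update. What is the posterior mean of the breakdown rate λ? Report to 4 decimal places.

0.1501

With a Gamma(shape α, rate β) prior on the exponential rate λ, the posterior after n observations with total T = Σxᵢ is Gamma(α+n, β+T).
Sum of observations T = 139.43 days; n = 12.
Posterior: Gamma(9.19+12, 1.70+139.43) = Gamma(21.19, 141.13).
Posterior mean of λ = α/β = 21.19/141.13 = 0.1501.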